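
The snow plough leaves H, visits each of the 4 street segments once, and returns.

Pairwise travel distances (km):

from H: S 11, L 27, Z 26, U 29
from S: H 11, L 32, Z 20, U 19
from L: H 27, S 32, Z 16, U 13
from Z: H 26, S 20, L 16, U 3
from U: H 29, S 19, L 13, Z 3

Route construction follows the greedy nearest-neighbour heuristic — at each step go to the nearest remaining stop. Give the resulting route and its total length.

Total distance 76 km via the nearest-neighbour route H → S → U → Z → L → H.

From H: distances to unvisited — S=11, Z=26, L=27, U=29. Nearest is S (11).
From S: distances to unvisited — U=19, Z=20, L=32. Nearest is U (19).
From U: distances to unvisited — Z=3, L=13. Nearest is Z (3).
From Z: distances to unvisited — L=16. Nearest is L (16).
Return L→H: 27.
Total = 11 + 19 + 3 + 16 + 27 = 76.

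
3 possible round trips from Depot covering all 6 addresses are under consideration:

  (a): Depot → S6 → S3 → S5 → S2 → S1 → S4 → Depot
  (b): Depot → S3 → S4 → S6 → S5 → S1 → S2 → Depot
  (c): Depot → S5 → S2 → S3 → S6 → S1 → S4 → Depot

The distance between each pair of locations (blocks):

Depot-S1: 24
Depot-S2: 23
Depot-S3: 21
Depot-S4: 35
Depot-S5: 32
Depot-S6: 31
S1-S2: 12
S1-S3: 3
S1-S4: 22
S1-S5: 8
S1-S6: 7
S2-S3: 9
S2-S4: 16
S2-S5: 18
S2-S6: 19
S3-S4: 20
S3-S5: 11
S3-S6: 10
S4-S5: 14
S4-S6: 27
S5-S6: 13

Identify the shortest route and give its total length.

(a): 31 + 10 + 11 + 18 + 12 + 22 + 35 = 139
(b): 21 + 20 + 27 + 13 + 8 + 12 + 23 = 124
(c): 32 + 18 + 9 + 10 + 7 + 22 + 35 = 133

Shortest is (b), total 124 blocks.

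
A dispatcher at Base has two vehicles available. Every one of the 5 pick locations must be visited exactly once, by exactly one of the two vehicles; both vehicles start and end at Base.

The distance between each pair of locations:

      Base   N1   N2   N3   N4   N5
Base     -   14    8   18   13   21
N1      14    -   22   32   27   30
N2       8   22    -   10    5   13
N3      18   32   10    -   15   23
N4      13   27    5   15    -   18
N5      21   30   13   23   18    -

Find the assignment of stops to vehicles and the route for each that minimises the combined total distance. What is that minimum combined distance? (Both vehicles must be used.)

Try each way of splitting the stops between the two vehicles (each non-empty) and, for each split, find the best tour for each vehicle:
  {N1} + {N2, N3, N4, N5}: 28 + 72 = 100
  {N2} + {N1, N3, N4, N5}: 16 + 95 = 111
  {N1, N2} + {N3, N4, N5}: 44 + 72 = 116
  {N3} + {N1, N2, N4, N5}: 36 + 75 = 111
  {N1, N3} + {N2, N4, N5}: 64 + 52 = 116
  {N2, N3} + {N1, N4, N5}: 36 + 75 = 111
  … (15 splits in total)
Best: vehicle 1 Base → N1 → Base = 28; vehicle 2 Base → N2 → N3 → N4 → N5 → Base = 72; combined 100.

100 — the smallest possible combined total.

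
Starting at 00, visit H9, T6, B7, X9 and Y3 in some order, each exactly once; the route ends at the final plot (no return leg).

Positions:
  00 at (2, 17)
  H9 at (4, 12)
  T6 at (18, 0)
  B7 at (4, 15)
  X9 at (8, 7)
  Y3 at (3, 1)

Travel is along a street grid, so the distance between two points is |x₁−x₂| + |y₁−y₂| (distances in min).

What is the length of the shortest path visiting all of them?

Minimum one-way distance = 43 min.

There are 5! = 120 possible orderings.
00 - H9 - T6 - B7 - X9 - Y3: 7+26+29+12+11 = 85
00 - H9 - T6 - B7 - Y3 - X9: 7+26+29+15+11 = 88
00 - H9 - T6 - X9 - B7 - Y3: 7+26+17+12+15 = 77
00 - H9 - T6 - X9 - Y3 - B7: 7+26+17+11+15 = 76
00 - H9 - T6 - Y3 - B7 - X9: 7+26+16+15+12 = 76
00 - H9 - T6 - Y3 - X9 - B7: 7+26+16+11+12 = 72
00 - H9 - B7 - T6 - X9 - Y3: 7+3+29+17+11 = 67
00 - H9 - B7 - T6 - Y3 - X9: 7+3+29+16+11 = 66
00 - H9 - B7 - X9 - T6 - Y3: 7+3+12+17+16 = 55
00 - H9 - B7 - X9 - Y3 - T6: 7+3+12+11+16 = 49
00 - H9 - B7 - Y3 - T6 - X9: 7+3+15+16+17 = 58
00 - H9 - B7 - Y3 - X9 - T6: 7+3+15+11+17 = 53
00 - H9 - X9 - T6 - B7 - Y3: 7+9+17+29+15 = 77
00 - H9 - X9 - T6 - Y3 - B7: 7+9+17+16+15 = 64
… (106 more)
00 - B7 - H9 - X9 - Y3 - T6: 4+3+9+11+16 = 43  ← best
The minimum is 43.
One shortest path: 00 → B7 → H9 → X9 → Y3 → T6.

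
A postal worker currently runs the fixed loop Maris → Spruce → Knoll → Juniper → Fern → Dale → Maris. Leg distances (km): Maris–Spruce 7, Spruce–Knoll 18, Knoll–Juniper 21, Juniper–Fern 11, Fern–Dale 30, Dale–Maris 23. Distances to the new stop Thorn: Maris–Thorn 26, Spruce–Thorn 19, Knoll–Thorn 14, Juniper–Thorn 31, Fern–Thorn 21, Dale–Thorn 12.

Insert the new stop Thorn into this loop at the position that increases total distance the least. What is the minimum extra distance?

Insertion cost between consecutive stops i–j is d(i,Thorn) + d(Thorn,j) − d(i,j):
  between Maris and Spruce: 26 + 19 − 7 = 38
  between Spruce and Knoll: 19 + 14 − 18 = 15
  between Knoll and Juniper: 14 + 31 − 21 = 24
  between Juniper and Fern: 31 + 21 − 11 = 41
  between Fern and Dale: 21 + 12 − 30 = 3
  between Dale and Maris: 12 + 26 − 23 = 15
Cheapest insertion is between Fern and Dale, adding 3.
New total = 110 + 3 = 113.

Adding 3 km by placing Thorn on the Fern–Dale leg.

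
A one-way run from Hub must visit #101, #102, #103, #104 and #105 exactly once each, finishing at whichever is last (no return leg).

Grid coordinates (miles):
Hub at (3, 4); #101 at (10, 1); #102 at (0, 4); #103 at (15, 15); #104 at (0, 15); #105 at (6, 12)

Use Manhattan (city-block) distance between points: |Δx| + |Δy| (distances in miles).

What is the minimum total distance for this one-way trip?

There are 5! = 120 possible orderings.
Hub→#101→#102→#103→#104→#105: 10+13+26+15+9 = 73
Hub→#101→#102→#103→#105→#104: 10+13+26+12+9 = 70
Hub→#101→#102→#104→#103→#105: 10+13+11+15+12 = 61
Hub→#101→#102→#104→#105→#103: 10+13+11+9+12 = 55
Hub→#101→#102→#105→#103→#104: 10+13+14+12+15 = 64
Hub→#101→#102→#105→#104→#103: 10+13+14+9+15 = 61
Hub→#101→#103→#102→#104→#105: 10+19+26+11+9 = 75
Hub→#101→#103→#102→#105→#104: 10+19+26+14+9 = 78
Hub→#101→#103→#104→#102→#105: 10+19+15+11+14 = 69
Hub→#101→#103→#104→#105→#102: 10+19+15+9+14 = 67
Hub→#101→#103→#105→#102→#104: 10+19+12+14+11 = 66
Hub→#101→#103→#105→#104→#102: 10+19+12+9+11 = 61
Hub→#101→#104→#102→#103→#105: 10+24+11+26+12 = 83
Hub→#101→#104→#102→#105→#103: 10+24+11+14+12 = 71
… (106 more)
Hub→#102→#104→#105→#103→#101: 3+11+9+12+19 = 54  ← best
The minimum is 54.
One shortest path: Hub → #102 → #104 → #105 → #103 → #101.

54 miles — the minimum one-way total.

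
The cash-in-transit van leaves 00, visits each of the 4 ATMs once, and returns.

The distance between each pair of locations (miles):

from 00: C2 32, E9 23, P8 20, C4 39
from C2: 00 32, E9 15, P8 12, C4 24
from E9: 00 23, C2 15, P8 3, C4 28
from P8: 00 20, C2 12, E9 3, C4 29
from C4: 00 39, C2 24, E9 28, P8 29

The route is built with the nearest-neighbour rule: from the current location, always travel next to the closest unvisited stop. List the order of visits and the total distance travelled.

Nearest-neighbour total = 101 miles; route 00 → P8 → E9 → C2 → C4 → 00.

From 00: distances to unvisited — P8=20, E9=23, C2=32, C4=39. Nearest is P8 (20).
From P8: distances to unvisited — E9=3, C2=12, C4=29. Nearest is E9 (3).
From E9: distances to unvisited — C2=15, C4=28. Nearest is C2 (15).
From C2: distances to unvisited — C4=24. Nearest is C4 (24).
Return C4→00: 39.
Total = 20 + 3 + 15 + 24 + 39 = 101.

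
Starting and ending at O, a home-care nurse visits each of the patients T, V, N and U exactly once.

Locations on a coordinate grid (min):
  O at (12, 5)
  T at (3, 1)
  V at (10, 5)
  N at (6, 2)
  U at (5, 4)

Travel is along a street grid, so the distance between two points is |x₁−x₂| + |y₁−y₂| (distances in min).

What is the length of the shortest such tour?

There are 12 distinct closed tours to check (reversals are equivalent).
O-T-V-N-U-O: 13+11+7+3+8 = 42
O-T-V-U-N-O: 13+11+6+3+9 = 42
O-T-N-V-U-O: 13+4+7+6+8 = 38
O-T-N-U-V-O: 13+4+3+6+2 = 28
O-T-U-V-N-O: 13+5+6+7+9 = 40
O-T-U-N-V-O: 13+5+3+7+2 = 30
O-V-T-N-U-O: 2+11+4+3+8 = 28
O-V-T-U-N-O: 2+11+5+3+9 = 30
O-V-N-T-U-O: 2+7+4+5+8 = 26
O-V-U-T-N-O: 2+6+5+4+9 = 26
O-N-T-V-U-O: 9+4+11+6+8 = 38
O-N-V-T-U-O: 9+7+11+5+8 = 40
The minimum is 26.
One optimal route: O → V → N → T → U → O (or its reverse).

26 min — the shortest possible round trip.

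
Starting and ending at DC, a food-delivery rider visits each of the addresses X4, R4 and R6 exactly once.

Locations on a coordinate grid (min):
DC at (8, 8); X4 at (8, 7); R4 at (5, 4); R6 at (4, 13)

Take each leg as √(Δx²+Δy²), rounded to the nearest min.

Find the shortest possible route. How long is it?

With 3 stops there are 3!/2 = 3 distinct round trips (a route and its reverse cost the same).
DC-X4-R4-R6-DC: 1+4+9+6 = 20
DC-X4-R6-R4-DC: 1+7+9+5 = 22
DC-R4-X4-R6-DC: 5+4+7+6 = 22
The minimum is 20.
One optimal route: DC → X4 → R4 → R6 → DC (or its reverse).

Minimum total distance: 20 min.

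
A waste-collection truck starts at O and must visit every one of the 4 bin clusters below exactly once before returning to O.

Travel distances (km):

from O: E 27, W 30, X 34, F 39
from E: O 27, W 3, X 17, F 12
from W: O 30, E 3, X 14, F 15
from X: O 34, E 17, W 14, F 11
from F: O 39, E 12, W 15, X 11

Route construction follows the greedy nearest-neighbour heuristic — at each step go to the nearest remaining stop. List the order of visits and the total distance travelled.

Total distance 94 km via the nearest-neighbour route O → E → W → X → F → O.

At O the remaining stops are E 27, W 30, X 34, F 39; go to E.
At E the remaining stops are W 3, F 12, X 17; go to W.
At W the remaining stops are X 14, F 15; go to X.
At X the remaining stops are F 11; go to F.
Return F→O: 39.
Total = 27 + 3 + 14 + 11 + 39 = 94.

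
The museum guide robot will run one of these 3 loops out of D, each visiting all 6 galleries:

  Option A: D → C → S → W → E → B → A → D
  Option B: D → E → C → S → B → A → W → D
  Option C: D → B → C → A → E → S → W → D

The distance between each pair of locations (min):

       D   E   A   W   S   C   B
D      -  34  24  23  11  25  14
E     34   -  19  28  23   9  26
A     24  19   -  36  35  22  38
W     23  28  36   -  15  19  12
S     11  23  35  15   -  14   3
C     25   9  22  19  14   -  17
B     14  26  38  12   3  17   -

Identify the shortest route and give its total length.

133 min — Option C is the shortest.

Option A: 25 + 14 + 15 + 28 + 26 + 38 + 24 = 170
Option B: 34 + 9 + 14 + 3 + 38 + 36 + 23 = 157
Option C: 14 + 17 + 22 + 19 + 23 + 15 + 23 = 133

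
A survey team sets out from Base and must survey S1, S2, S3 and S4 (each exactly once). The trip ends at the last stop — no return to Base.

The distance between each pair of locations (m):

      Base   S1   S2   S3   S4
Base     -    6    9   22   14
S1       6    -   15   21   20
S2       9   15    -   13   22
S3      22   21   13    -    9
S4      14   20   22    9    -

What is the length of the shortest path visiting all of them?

There are 4! = 24 possible orderings.
Base - S1 - S2 - S3 - S4: 6+15+13+9 = 43
Base - S1 - S2 - S4 - S3: 6+15+22+9 = 52
Base - S1 - S3 - S2 - S4: 6+21+13+22 = 62
Base - S1 - S3 - S4 - S2: 6+21+9+22 = 58
Base - S1 - S4 - S2 - S3: 6+20+22+13 = 61
Base - S1 - S4 - S3 - S2: 6+20+9+13 = 48
Base - S2 - S1 - S3 - S4: 9+15+21+9 = 54
Base - S2 - S1 - S4 - S3: 9+15+20+9 = 53
Base - S2 - S3 - S1 - S4: 9+13+21+20 = 63
Base - S2 - S3 - S4 - S1: 9+13+9+20 = 51
Base - S2 - S4 - S1 - S3: 9+22+20+21 = 72
Base - S2 - S4 - S3 - S1: 9+22+9+21 = 61
Base - S3 - S1 - S2 - S4: 22+21+15+22 = 80
Base - S3 - S1 - S4 - S2: 22+21+20+22 = 85
… (10 more)
The minimum is 43.
One shortest path: Base → S1 → S2 → S3 → S4.

Shortest open route: 43 m.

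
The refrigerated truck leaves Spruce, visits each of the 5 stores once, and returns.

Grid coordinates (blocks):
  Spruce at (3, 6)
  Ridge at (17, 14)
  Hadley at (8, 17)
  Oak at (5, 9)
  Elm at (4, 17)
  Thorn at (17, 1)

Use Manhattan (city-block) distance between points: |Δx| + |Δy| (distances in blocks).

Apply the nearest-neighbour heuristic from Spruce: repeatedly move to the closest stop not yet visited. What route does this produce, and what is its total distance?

At Spruce the remaining stops are Oak 5, Elm 12, Hadley 16, Thorn 19, Ridge 22; go to Oak.
At Oak the remaining stops are Elm 9, Hadley 11, Ridge 17, Thorn 20; go to Elm.
At Elm the remaining stops are Hadley 4, Ridge 16, Thorn 29; go to Hadley.
At Hadley the remaining stops are Ridge 12, Thorn 25; go to Ridge.
At Ridge the remaining stops are Thorn 13; go to Thorn.
Return Thorn→Spruce: 19.
Total = 5 + 9 + 4 + 12 + 13 + 19 = 62.

Total distance 62 blocks via the nearest-neighbour route Spruce → Oak → Elm → Hadley → Ridge → Thorn → Spruce.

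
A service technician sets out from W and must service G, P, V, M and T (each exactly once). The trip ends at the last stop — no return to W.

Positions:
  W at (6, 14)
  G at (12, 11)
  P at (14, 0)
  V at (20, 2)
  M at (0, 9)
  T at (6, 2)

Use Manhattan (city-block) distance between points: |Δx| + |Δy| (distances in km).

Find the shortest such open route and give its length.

There are 5! = 120 possible orderings.
W→G→P→V→M→T: 9+13+8+27+13 = 70
W→G→P→V→T→M: 9+13+8+14+13 = 57
W→G→P→M→V→T: 9+13+23+27+14 = 86
W→G→P→M→T→V: 9+13+23+13+14 = 72
W→G→P→T→V→M: 9+13+10+14+27 = 73
W→G→P→T→M→V: 9+13+10+13+27 = 72
W→G→V→P→M→T: 9+17+8+23+13 = 70
W→G→V→P→T→M: 9+17+8+10+13 = 57
W→G→V→M→P→T: 9+17+27+23+10 = 86
W→G→V→M→T→P: 9+17+27+13+10 = 76
W→G→V→T→P→M: 9+17+14+10+23 = 73
W→G→V→T→M→P: 9+17+14+13+23 = 76
W→G→M→P→V→T: 9+14+23+8+14 = 68
W→G→M→P→T→V: 9+14+23+10+14 = 70
… (106 more)
W→G→M→T→P→V: 9+14+13+10+8 = 54  ← best
The minimum is 54.
One shortest path: W → G → M → T → P → V.

54 km — the minimum one-way total.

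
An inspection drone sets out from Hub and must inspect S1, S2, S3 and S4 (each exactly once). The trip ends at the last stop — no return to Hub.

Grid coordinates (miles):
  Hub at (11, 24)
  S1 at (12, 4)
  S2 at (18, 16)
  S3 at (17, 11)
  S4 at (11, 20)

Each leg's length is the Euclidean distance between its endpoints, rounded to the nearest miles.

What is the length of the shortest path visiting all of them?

Shortest open route: 26 miles.

There are 4! = 24 possible orderings.
Hub - S1 - S2 - S3 - S4: 20+13+5+11 = 49
Hub - S1 - S2 - S4 - S3: 20+13+8+11 = 52
Hub - S1 - S3 - S2 - S4: 20+9+5+8 = 42
Hub - S1 - S3 - S4 - S2: 20+9+11+8 = 48
Hub - S1 - S4 - S2 - S3: 20+16+8+5 = 49
Hub - S1 - S4 - S3 - S2: 20+16+11+5 = 52
Hub - S2 - S1 - S3 - S4: 11+13+9+11 = 44
Hub - S2 - S1 - S4 - S3: 11+13+16+11 = 51
Hub - S2 - S3 - S1 - S4: 11+5+9+16 = 41
Hub - S2 - S3 - S4 - S1: 11+5+11+16 = 43
Hub - S2 - S4 - S1 - S3: 11+8+16+9 = 44
Hub - S2 - S4 - S3 - S1: 11+8+11+9 = 39
Hub - S3 - S1 - S2 - S4: 14+9+13+8 = 44
Hub - S3 - S1 - S4 - S2: 14+9+16+8 = 47
… (10 more)
Hub - S4 - S2 - S3 - S1: 4+8+5+9 = 26  ← best
The minimum is 26.
One shortest path: Hub → S4 → S2 → S3 → S1.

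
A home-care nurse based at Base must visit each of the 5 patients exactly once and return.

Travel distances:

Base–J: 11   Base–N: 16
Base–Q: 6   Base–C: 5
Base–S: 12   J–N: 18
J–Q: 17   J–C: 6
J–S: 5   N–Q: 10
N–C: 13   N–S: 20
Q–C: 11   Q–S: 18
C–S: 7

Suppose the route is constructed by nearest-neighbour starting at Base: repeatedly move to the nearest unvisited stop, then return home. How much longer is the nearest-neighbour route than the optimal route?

Base: C=5, Q=6, J=11, S=12, N=16 ⇒ C
C: J=6, S=7, Q=11, N=13 ⇒ J
J: S=5, Q=17, N=18 ⇒ S
S: Q=18, N=20 ⇒ Q
Q: N=10 ⇒ N
NN route Base → C → J → S → Q → N → Base costs 60.
Optimal: Base → Q → N → J → S → C → Base costs 51 (by enumerating all 60 distinct tours).
Excess = 60 − 51 = 9.

Excess over optimum: 9.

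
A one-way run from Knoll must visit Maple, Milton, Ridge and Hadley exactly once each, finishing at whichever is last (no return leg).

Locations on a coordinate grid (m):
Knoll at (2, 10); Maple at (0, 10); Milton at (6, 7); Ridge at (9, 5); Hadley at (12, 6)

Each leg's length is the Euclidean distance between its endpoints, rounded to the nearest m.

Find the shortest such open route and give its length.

Minimum one-way distance = 16 m.

There are 4! = 24 possible orderings.
Knoll→Maple→Milton→Ridge→Hadley: 2+7+4+3 = 16
Knoll→Maple→Milton→Hadley→Ridge: 2+7+6+3 = 18
Knoll→Maple→Ridge→Milton→Hadley: 2+10+4+6 = 22
Knoll→Maple→Ridge→Hadley→Milton: 2+10+3+6 = 21
Knoll→Maple→Hadley→Milton→Ridge: 2+13+6+4 = 25
Knoll→Maple→Hadley→Ridge→Milton: 2+13+3+4 = 22
Knoll→Milton→Maple→Ridge→Hadley: 5+7+10+3 = 25
Knoll→Milton→Maple→Hadley→Ridge: 5+7+13+3 = 28
Knoll→Milton→Ridge→Maple→Hadley: 5+4+10+13 = 32
Knoll→Milton→Ridge→Hadley→Maple: 5+4+3+13 = 25
Knoll→Milton→Hadley→Maple→Ridge: 5+6+13+10 = 34
Knoll→Milton→Hadley→Ridge→Maple: 5+6+3+10 = 24
Knoll→Ridge→Maple→Milton→Hadley: 9+10+7+6 = 32
Knoll→Ridge→Maple→Hadley→Milton: 9+10+13+6 = 38
… (10 more)
The minimum is 16.
One shortest path: Knoll → Maple → Milton → Ridge → Hadley.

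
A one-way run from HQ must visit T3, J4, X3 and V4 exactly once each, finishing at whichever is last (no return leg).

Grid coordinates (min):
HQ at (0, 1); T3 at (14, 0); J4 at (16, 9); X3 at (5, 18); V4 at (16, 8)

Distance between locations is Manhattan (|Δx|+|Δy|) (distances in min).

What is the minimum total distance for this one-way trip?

There are 4! = 24 possible orderings.
HQ - T3 - J4 - X3 - V4: 15+11+20+21 = 67
HQ - T3 - J4 - V4 - X3: 15+11+1+21 = 48
HQ - T3 - X3 - J4 - V4: 15+27+20+1 = 63
HQ - T3 - X3 - V4 - J4: 15+27+21+1 = 64
HQ - T3 - V4 - J4 - X3: 15+10+1+20 = 46
HQ - T3 - V4 - X3 - J4: 15+10+21+20 = 66
HQ - J4 - T3 - X3 - V4: 24+11+27+21 = 83
HQ - J4 - T3 - V4 - X3: 24+11+10+21 = 66
HQ - J4 - X3 - T3 - V4: 24+20+27+10 = 81
HQ - J4 - X3 - V4 - T3: 24+20+21+10 = 75
HQ - J4 - V4 - T3 - X3: 24+1+10+27 = 62
HQ - J4 - V4 - X3 - T3: 24+1+21+27 = 73
HQ - X3 - T3 - J4 - V4: 22+27+11+1 = 61
HQ - X3 - T3 - V4 - J4: 22+27+10+1 = 60
… (10 more)
The minimum is 46.
One shortest path: HQ → T3 → V4 → J4 → X3.

46 min — the minimum one-way total.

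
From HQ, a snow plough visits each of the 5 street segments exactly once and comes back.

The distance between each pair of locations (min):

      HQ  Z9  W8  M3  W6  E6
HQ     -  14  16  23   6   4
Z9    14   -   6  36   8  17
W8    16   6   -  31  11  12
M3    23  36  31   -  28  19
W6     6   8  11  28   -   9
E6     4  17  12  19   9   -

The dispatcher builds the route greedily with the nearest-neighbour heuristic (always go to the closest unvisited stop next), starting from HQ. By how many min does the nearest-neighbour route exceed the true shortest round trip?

From HQ: E6=4, W6=6, Z9=14, W8=16, M3=23 → choose E6 (4).
From E6: W6=9, W8=12, Z9=17, M3=19 → choose W6 (9).
From W6: Z9=8, W8=11, M3=28 → choose Z9 (8).
From Z9: W8=6, M3=36 → choose W8 (6).
From W8: M3=31 → choose M3 (31).
NN route HQ → E6 → W6 → Z9 → W8 → M3 → HQ costs 81.
Optimal: HQ → M3 → E6 → W8 → Z9 → W6 → HQ costs 74 (by enumerating all 60 distinct tours).
Excess = 81 − 74 = 7.

Excess over optimum: 7 min.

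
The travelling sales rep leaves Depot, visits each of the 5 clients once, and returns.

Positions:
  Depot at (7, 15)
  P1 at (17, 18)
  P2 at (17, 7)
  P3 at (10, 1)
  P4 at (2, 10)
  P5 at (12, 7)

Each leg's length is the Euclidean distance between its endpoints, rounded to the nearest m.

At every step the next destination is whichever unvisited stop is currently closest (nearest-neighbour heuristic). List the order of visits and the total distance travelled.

Nearest-neighbour total = 59 m; route Depot → P4 → P5 → P2 → P3 → P1 → Depot.

From Depot: distances to unvisited — P4=7, P5=9, P1=10, P2=13, P3=14. Nearest is P4 (7).
From P4: distances to unvisited — P5=10, P3=12, P2=15, P1=17. Nearest is P5 (10).
From P5: distances to unvisited — P2=5, P3=6, P1=12. Nearest is P2 (5).
From P2: distances to unvisited — P3=9, P1=11. Nearest is P3 (9).
From P3: distances to unvisited — P1=18. Nearest is P1 (18).
Return P1→Depot: 10.
Total = 7 + 10 + 5 + 9 + 18 + 10 = 59.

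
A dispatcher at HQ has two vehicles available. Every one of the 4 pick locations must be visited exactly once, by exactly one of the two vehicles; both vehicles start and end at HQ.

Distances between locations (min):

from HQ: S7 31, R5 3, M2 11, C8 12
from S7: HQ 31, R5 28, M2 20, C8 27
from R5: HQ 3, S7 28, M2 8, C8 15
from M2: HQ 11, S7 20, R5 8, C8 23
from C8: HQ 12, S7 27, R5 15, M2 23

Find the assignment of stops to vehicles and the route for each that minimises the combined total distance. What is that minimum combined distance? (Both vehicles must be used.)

Minimum combined distance: 76 min.

Try each way of splitting the stops between the two vehicles (each non-empty) and, for each split, find the best tour for each vehicle:
  {S7} + {R5, M2, C8}: 62 + 46 = 108
  {R5} + {S7, M2, C8}: 6 + 70 = 76
  {S7, R5} + {M2, C8}: 62 + 46 = 108
  {M2} + {S7, R5, C8}: 22 + 70 = 92
  {S7, M2} + {R5, C8}: 62 + 30 = 92
  {R5, M2} + {S7, C8}: 22 + 70 = 92
  … (7 splits in total)
Best: vehicle 1 HQ → R5 → HQ = 6; vehicle 2 HQ → M2 → S7 → C8 → HQ = 70; combined 76.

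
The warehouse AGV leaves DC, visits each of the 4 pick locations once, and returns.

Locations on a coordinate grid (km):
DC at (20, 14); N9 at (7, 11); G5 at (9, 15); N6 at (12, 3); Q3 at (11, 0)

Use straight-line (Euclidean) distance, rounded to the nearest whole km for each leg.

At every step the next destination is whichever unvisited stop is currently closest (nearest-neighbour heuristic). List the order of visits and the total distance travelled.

At DC the remaining stops are G5 11, N9 13, N6 14, Q3 17; go to G5.
At G5 the remaining stops are N9 4, N6 12, Q3 15; go to N9.
At N9 the remaining stops are N6 9, Q3 12; go to N6.
At N6 the remaining stops are Q3 3; go to Q3.
Return Q3→DC: 17.
Total = 11 + 4 + 9 + 3 + 17 = 44.

Total distance 44 km via the nearest-neighbour route DC → G5 → N9 → N6 → Q3 → DC.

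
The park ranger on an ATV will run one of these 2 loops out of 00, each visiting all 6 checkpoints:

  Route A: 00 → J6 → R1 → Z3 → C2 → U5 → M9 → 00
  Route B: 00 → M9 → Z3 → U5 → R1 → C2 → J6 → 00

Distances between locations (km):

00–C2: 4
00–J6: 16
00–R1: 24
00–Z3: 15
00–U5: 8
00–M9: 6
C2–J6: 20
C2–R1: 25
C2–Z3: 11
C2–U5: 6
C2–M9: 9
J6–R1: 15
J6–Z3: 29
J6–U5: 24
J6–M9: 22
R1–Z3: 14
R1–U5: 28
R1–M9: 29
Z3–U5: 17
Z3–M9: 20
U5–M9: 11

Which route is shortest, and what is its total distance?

Shortest is Route A, total 79 km.

Route A: 16 + 15 + 14 + 11 + 6 + 11 + 6 = 79
Route B: 6 + 20 + 17 + 28 + 25 + 20 + 16 = 132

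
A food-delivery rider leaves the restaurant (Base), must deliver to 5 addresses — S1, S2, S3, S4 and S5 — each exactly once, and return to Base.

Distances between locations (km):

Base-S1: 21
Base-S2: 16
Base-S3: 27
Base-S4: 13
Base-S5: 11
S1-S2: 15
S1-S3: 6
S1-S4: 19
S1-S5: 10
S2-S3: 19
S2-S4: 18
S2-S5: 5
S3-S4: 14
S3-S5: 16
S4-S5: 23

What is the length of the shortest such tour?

With 5 stops there are 5!/2 = 60 distinct round trips (a route and its reverse cost the same).
Base→S1→S2→S3→S4→S5→Base: 21+15+19+14+23+11 = 103
Base→S1→S2→S3→S5→S4→Base: 21+15+19+16+23+13 = 107
Base→S1→S2→S4→S3→S5→Base: 21+15+18+14+16+11 = 95
Base→S1→S2→S4→S5→S3→Base: 21+15+18+23+16+27 = 120
Base→S1→S2→S5→S3→S4→Base: 21+15+5+16+14+13 = 84
Base→S1→S2→S5→S4→S3→Base: 21+15+5+23+14+27 = 105
Base→S1→S3→S2→S4→S5→Base: 21+6+19+18+23+11 = 98
Base→S1→S3→S2→S5→S4→Base: 21+6+19+5+23+13 = 87
Base→S1→S3→S4→S2→S5→Base: 21+6+14+18+5+11 = 75
Base→S1→S3→S4→S5→S2→Base: 21+6+14+23+5+16 = 85
Base→S1→S3→S5→S2→S4→Base: 21+6+16+5+18+13 = 79
Base→S1→S3→S5→S4→S2→Base: 21+6+16+23+18+16 = 100
Base→S1→S4→S2→S3→S5→Base: 21+19+18+19+16+11 = 104
Base→S1→S4→S2→S5→S3→Base: 21+19+18+5+16+27 = 106
… (46 more)
Base→S2→S5→S1→S3→S4→Base: 16+5+10+6+14+13 = 64  ← best
The minimum is 64.
One optimal route: Base → S2 → S5 → S1 → S3 → S4 → Base (or its reverse).

64 km — the shortest possible round trip.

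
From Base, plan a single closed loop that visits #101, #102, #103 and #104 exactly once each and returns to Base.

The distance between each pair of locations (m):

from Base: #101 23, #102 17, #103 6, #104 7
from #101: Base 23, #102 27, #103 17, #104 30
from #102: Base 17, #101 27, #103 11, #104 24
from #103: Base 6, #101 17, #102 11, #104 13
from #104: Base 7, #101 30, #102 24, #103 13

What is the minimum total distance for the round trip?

Base-#101-#102-#103-#104-Base: 23+27+11+13+7 = 81
Base-#101-#102-#104-#103-Base: 23+27+24+13+6 = 93
Base-#101-#103-#102-#104-Base: 23+17+11+24+7 = 82
Base-#101-#103-#104-#102-Base: 23+17+13+24+17 = 94
Base-#101-#104-#102-#103-Base: 23+30+24+11+6 = 94
Base-#101-#104-#103-#102-Base: 23+30+13+11+17 = 94
Base-#102-#101-#103-#104-Base: 17+27+17+13+7 = 81
Base-#102-#101-#104-#103-Base: 17+27+30+13+6 = 93
Base-#102-#103-#101-#104-Base: 17+11+17+30+7 = 82
Base-#102-#104-#101-#103-Base: 17+24+30+17+6 = 94
Base-#103-#101-#102-#104-Base: 6+17+27+24+7 = 81
Base-#103-#102-#101-#104-Base: 6+11+27+30+7 = 81
The minimum is 81.
One optimal route: Base → #101 → #102 → #103 → #104 → Base (or its reverse).

Shortest round trip = 81 m.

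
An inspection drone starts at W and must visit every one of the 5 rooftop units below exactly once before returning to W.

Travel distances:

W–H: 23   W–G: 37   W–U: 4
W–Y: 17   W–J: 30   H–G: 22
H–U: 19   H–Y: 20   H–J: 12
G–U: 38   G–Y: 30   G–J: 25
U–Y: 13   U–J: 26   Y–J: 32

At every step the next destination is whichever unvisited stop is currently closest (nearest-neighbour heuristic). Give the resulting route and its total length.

111 along W → U → Y → H → J → G → W.

At W the remaining stops are U 4, Y 17, H 23, J 30, G 37; go to U.
At U the remaining stops are Y 13, H 19, J 26, G 38; go to Y.
At Y the remaining stops are H 20, G 30, J 32; go to H.
At H the remaining stops are J 12, G 22; go to J.
At J the remaining stops are G 25; go to G.
Return G→W: 37.
Total = 4 + 13 + 20 + 12 + 25 + 37 = 111.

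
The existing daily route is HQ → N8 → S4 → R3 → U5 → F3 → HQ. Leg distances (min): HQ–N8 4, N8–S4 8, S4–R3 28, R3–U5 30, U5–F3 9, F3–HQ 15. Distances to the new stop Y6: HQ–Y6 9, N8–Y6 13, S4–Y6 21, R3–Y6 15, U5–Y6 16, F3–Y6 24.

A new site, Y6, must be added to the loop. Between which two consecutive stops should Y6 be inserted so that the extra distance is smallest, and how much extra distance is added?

Insertion cost between consecutive stops i–j is d(i,Y6) + d(Y6,j) − d(i,j):
  between HQ and N8: 9 + 13 − 4 = 18
  between N8 and S4: 13 + 21 − 8 = 26
  between S4 and R3: 21 + 15 − 28 = 8
  between R3 and U5: 15 + 16 − 30 = 1
  between U5 and F3: 16 + 24 − 9 = 31
  between F3 and HQ: 24 + 9 − 15 = 18
Cheapest insertion is between R3 and U5, adding 1.
New total = 94 + 1 = 95.

Adding 1 min by placing Y6 on the R3–U5 leg.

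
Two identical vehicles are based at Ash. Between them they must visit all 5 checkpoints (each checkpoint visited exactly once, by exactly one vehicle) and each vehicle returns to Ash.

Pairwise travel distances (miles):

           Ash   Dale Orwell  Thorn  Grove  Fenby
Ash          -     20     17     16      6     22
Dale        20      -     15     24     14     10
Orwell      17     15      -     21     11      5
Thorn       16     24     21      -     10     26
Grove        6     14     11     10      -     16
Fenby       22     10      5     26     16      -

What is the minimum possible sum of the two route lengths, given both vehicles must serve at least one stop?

There are 2^4 − 1 = 15 ways to divide the 5 stops into two non-empty groups. For each, the best each vehicle can do is its own shortest tour through its group:
  {Dale} + {Orwell, Thorn, Grove, Fenby}: 40 + 64 = 104
  {Orwell} + {Dale, Thorn, Grove, Fenby}: 34 + 72 = 106
  {Dale, Orwell} + {Thorn, Grove, Fenby}: 52 + 64 = 116
  {Thorn} + {Dale, Orwell, Grove, Fenby}: 32 + 52 = 84
  {Dale, Thorn} + {Orwell, Grove, Fenby}: 60 + 44 = 104
  {Orwell, Thorn} + {Dale, Grove, Fenby}: 54 + 52 = 106
  … (15 splits in total)
Best: vehicle 1 Ash → Thorn → Ash = 32; vehicle 2 Ash → Dale → Fenby → Orwell → Grove → Ash = 52; combined 84.

84 miles — the smallest possible combined total.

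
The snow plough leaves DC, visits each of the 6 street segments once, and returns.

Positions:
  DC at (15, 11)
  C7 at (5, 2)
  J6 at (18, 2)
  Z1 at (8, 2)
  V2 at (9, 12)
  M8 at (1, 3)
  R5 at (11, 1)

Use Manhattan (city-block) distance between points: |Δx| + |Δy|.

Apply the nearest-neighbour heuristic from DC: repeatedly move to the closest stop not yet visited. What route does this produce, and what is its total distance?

At DC the remaining stops are V2 7, J6 12, R5 14, Z1 16, C7 19, M8 22; go to V2.
At V2 the remaining stops are Z1 11, R5 13, C7 14, M8 17, J6 19; go to Z1.
At Z1 the remaining stops are C7 3, R5 4, M8 8, J6 10; go to C7.
At C7 the remaining stops are M8 5, R5 7, J6 13; go to M8.
At M8 the remaining stops are R5 12, J6 18; go to R5.
At R5 the remaining stops are J6 8; go to J6.
Return J6→DC: 12.
Total = 7 + 11 + 3 + 5 + 12 + 8 + 12 = 58.

Total distance 58 via the nearest-neighbour route DC → V2 → Z1 → C7 → M8 → R5 → J6 → DC.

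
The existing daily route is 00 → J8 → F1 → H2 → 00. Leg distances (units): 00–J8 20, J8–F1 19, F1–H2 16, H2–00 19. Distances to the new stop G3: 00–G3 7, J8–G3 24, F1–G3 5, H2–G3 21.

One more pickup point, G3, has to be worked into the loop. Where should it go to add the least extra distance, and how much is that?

Adding 9 by placing G3 on the H2–00 leg.

Insertion cost between consecutive stops i–j is d(i,G3) + d(G3,j) − d(i,j):
  between 00 and J8: 7 + 24 − 20 = 11
  between J8 and F1: 24 + 5 − 19 = 10
  between F1 and H2: 5 + 21 − 16 = 10
  between H2 and 00: 21 + 7 − 19 = 9
Cheapest insertion is between H2 and 00, adding 9.
New total = 74 + 9 = 83.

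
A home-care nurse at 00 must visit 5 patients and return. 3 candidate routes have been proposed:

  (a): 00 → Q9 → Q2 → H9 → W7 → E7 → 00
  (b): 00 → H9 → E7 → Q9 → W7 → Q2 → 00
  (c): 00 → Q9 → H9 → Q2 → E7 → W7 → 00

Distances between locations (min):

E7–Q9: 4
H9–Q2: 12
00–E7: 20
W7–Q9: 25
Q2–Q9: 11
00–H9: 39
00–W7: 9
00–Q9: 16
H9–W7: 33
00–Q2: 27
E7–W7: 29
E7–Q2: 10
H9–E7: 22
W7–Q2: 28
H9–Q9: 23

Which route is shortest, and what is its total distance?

Shortest is (c), total 99 min.

(a): 16 + 11 + 12 + 33 + 29 + 20 = 121
(b): 39 + 22 + 4 + 25 + 28 + 27 = 145
(c): 16 + 23 + 12 + 10 + 29 + 9 = 99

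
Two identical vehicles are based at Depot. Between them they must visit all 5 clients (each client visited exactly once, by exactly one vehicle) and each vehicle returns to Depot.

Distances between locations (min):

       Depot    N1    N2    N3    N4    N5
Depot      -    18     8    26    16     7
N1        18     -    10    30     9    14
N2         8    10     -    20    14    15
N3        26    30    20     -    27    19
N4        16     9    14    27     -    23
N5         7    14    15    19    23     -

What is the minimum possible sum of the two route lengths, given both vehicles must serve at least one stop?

There are 2^4 − 1 = 15 ways to divide the 5 stops into two non-empty groups. For each, the best each vehicle can do is its own shortest tour through its group:
  {N1} + {N2, N3, N4, N5}: 36 + 75 = 111
  {N2} + {N1, N3, N4, N5}: 16 + 80 = 96
  {N1, N2} + {N3, N4, N5}: 36 + 69 = 105
  {N3} + {N1, N2, N4, N5}: 52 + 52 = 104
  {N1, N3} + {N2, N4, N5}: 74 + 52 = 126
  {N2, N3} + {N1, N4, N5}: 54 + 46 = 100
  … (15 splits in total)
  {N1, N2, N3, N4} + {N5}: 80 + 14 = 94  ← best
Best: vehicle 1 Depot → N2 → N1 → N4 → N3 → Depot = 80; vehicle 2 Depot → N5 → Depot = 14; combined 94.

94 min — the smallest possible combined total.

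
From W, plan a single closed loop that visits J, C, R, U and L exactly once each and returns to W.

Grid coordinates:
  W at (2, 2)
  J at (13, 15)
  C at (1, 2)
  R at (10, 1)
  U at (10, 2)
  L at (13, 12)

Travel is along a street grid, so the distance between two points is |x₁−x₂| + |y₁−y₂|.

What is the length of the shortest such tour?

Minimum total distance: 52.

There are 60 distinct closed tours to check (reversals are equivalent).
W-J-C-R-U-L-W: 24+25+10+1+13+21 = 94
W-J-C-R-L-U-W: 24+25+10+14+13+8 = 94
W-J-C-U-R-L-W: 24+25+9+1+14+21 = 94
W-J-C-U-L-R-W: 24+25+9+13+14+9 = 94
W-J-C-L-R-U-W: 24+25+22+14+1+8 = 94
W-J-C-L-U-R-W: 24+25+22+13+1+9 = 94
W-J-R-C-U-L-W: 24+17+10+9+13+21 = 94
W-J-R-C-L-U-W: 24+17+10+22+13+8 = 94
W-J-R-U-C-L-W: 24+17+1+9+22+21 = 94
W-J-R-U-L-C-W: 24+17+1+13+22+1 = 78
W-J-R-L-C-U-W: 24+17+14+22+9+8 = 94
W-J-R-L-U-C-W: 24+17+14+13+9+1 = 78
W-J-U-C-R-L-W: 24+16+9+10+14+21 = 94
W-J-U-C-L-R-W: 24+16+9+22+14+9 = 94
… (46 more)
W-J-L-R-U-C-W: 24+3+14+1+9+1 = 52  ← best
The minimum is 52.
One optimal route: W → J → L → R → U → C → W (or its reverse).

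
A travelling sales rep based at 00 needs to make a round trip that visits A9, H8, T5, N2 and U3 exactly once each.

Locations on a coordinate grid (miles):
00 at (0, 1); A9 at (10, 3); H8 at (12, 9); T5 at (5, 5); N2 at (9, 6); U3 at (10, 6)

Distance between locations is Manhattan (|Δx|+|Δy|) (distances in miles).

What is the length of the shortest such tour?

Shortest round trip = 40 miles.

With 5 stops there are 5!/2 = 60 distinct round trips (a route and its reverse cost the same).
00→A9→H8→T5→N2→U3→00: 12+8+11+5+1+15 = 52
00→A9→H8→T5→U3→N2→00: 12+8+11+6+1+14 = 52
00→A9→H8→N2→T5→U3→00: 12+8+6+5+6+15 = 52
00→A9→H8→N2→U3→T5→00: 12+8+6+1+6+9 = 42
00→A9→H8→U3→T5→N2→00: 12+8+5+6+5+14 = 50
00→A9→H8→U3→N2→T5→00: 12+8+5+1+5+9 = 40
00→A9→T5→H8→N2→U3→00: 12+7+11+6+1+15 = 52
00→A9→T5→H8→U3→N2→00: 12+7+11+5+1+14 = 50
00→A9→T5→N2→H8→U3→00: 12+7+5+6+5+15 = 50
00→A9→T5→N2→U3→H8→00: 12+7+5+1+5+20 = 50
00→A9→T5→U3→H8→N2→00: 12+7+6+5+6+14 = 50
00→A9→T5→U3→N2→H8→00: 12+7+6+1+6+20 = 52
00→A9→N2→H8→T5→U3→00: 12+4+6+11+6+15 = 54
00→A9→N2→H8→U3→T5→00: 12+4+6+5+6+9 = 42
… (46 more)
The minimum is 40.
One optimal route: 00 → A9 → H8 → U3 → N2 → T5 → 00 (or its reverse).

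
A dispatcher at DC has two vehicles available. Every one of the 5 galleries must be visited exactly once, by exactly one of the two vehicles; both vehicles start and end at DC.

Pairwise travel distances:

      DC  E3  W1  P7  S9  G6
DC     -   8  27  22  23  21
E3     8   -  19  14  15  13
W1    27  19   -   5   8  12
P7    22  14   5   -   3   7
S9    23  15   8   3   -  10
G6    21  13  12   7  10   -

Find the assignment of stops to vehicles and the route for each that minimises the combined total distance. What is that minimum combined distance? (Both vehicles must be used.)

Check every non-empty split of the stops between the two vehicles; for each half take its own optimal tour:
  {E3} + {W1, P7, S9, G6}: 16 + 64 = 80
  {W1} + {E3, P7, S9, G6}: 54 + 54 = 108
  {E3, W1} + {P7, S9, G6}: 54 + 54 = 108
  {P7} + {E3, W1, S9, G6}: 44 + 64 = 108
  {E3, P7} + {W1, S9, G6}: 44 + 64 = 108
  {W1, P7} + {E3, S9, G6}: 54 + 54 = 108
  … (15 splits in total)
Best: vehicle 1 DC → E3 → DC = 16; vehicle 2 DC → S9 → W1 → P7 → G6 → DC = 64; combined 80.

80 — the smallest possible combined total.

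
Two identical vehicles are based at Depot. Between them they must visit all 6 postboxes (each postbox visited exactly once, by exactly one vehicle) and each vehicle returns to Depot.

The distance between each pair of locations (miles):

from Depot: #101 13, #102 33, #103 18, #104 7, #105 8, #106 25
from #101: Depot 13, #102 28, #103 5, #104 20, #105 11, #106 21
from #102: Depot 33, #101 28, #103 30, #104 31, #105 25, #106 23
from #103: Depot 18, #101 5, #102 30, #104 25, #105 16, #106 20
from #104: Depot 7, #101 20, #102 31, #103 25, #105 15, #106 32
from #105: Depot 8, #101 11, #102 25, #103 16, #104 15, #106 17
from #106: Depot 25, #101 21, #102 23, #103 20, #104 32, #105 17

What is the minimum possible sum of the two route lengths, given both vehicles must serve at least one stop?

Minimum combined distance: 108 miles.

There are 2^5 − 1 = 31 ways to divide the 6 stops into two non-empty groups. For each, the best each vehicle can do is its own shortest tour through its group:
  {#101} + {#102, #103, #104, #105, #106}: 26 + 105 = 131
  {#102} + {#101, #103, #104, #105, #106}: 66 + 77 = 143
  {#101, #102} + {#103, #104, #105, #106}: 74 + 77 = 151
  {#103} + {#101, #102, #104, #105, #106}: 36 + 101 = 137
  {#101, #103} + {#102, #104, #105, #106}: 36 + 86 = 122
  {#102, #103} + {#101, #104, #105, #106}: 81 + 73 = 154
  … (31 splits in total)
  {#104} + {#101, #102, #103, #105, #106}: 14 + 94 = 108  ← best
Best: vehicle 1 Depot → #104 → Depot = 14; vehicle 2 Depot → #101 → #103 → #106 → #102 → #105 → Depot = 94; combined 108.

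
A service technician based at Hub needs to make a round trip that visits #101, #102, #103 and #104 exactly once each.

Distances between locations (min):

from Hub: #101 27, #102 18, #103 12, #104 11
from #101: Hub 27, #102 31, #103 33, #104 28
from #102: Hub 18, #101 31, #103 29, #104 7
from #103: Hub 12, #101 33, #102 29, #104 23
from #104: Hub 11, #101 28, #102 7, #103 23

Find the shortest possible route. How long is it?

Minimum total distance: 94 min.

Hub-#101-#102-#103-#104-Hub: 27+31+29+23+11 = 121
Hub-#101-#102-#104-#103-Hub: 27+31+7+23+12 = 100
Hub-#101-#103-#102-#104-Hub: 27+33+29+7+11 = 107
Hub-#101-#103-#104-#102-Hub: 27+33+23+7+18 = 108
Hub-#101-#104-#102-#103-Hub: 27+28+7+29+12 = 103
Hub-#101-#104-#103-#102-Hub: 27+28+23+29+18 = 125
Hub-#102-#101-#103-#104-Hub: 18+31+33+23+11 = 116
Hub-#102-#101-#104-#103-Hub: 18+31+28+23+12 = 112
Hub-#102-#103-#101-#104-Hub: 18+29+33+28+11 = 119
Hub-#102-#104-#101-#103-Hub: 18+7+28+33+12 = 98
Hub-#103-#101-#102-#104-Hub: 12+33+31+7+11 = 94
Hub-#103-#102-#101-#104-Hub: 12+29+31+28+11 = 111
The minimum is 94.
One optimal route: Hub → #103 → #101 → #102 → #104 → Hub (or its reverse).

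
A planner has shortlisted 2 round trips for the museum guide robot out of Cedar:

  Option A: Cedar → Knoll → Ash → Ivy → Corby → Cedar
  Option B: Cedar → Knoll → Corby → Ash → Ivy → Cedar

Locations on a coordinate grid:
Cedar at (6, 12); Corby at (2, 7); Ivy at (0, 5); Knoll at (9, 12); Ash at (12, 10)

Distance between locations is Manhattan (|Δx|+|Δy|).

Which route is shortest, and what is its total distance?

38 — Option A is the shortest.

Option A: 3 + 5 + 17 + 4 + 9 = 38
Option B: 3 + 12 + 13 + 17 + 13 = 58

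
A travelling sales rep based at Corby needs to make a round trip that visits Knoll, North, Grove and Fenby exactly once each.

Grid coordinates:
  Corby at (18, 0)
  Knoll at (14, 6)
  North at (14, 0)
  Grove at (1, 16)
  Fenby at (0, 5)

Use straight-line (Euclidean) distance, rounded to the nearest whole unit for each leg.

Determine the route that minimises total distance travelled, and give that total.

With 4 stops there are 4!/2 = 12 distinct round trips (a route and its reverse cost the same).
Corby-Knoll-North-Grove-Fenby-Corby: 7+6+21+11+19 = 64
Corby-Knoll-North-Fenby-Grove-Corby: 7+6+15+11+23 = 62
Corby-Knoll-Grove-North-Fenby-Corby: 7+16+21+15+19 = 78
Corby-Knoll-Grove-Fenby-North-Corby: 7+16+11+15+4 = 53
Corby-Knoll-Fenby-North-Grove-Corby: 7+14+15+21+23 = 80
Corby-Knoll-Fenby-Grove-North-Corby: 7+14+11+21+4 = 57
Corby-North-Knoll-Grove-Fenby-Corby: 4+6+16+11+19 = 56
Corby-North-Knoll-Fenby-Grove-Corby: 4+6+14+11+23 = 58
Corby-North-Grove-Knoll-Fenby-Corby: 4+21+16+14+19 = 74
Corby-North-Fenby-Knoll-Grove-Corby: 4+15+14+16+23 = 72
Corby-Grove-Knoll-North-Fenby-Corby: 23+16+6+15+19 = 79
Corby-Grove-North-Knoll-Fenby-Corby: 23+21+6+14+19 = 83
The minimum is 53.
One optimal route: Corby → Knoll → Grove → Fenby → North → Corby (or its reverse).

Shortest round trip = 53.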